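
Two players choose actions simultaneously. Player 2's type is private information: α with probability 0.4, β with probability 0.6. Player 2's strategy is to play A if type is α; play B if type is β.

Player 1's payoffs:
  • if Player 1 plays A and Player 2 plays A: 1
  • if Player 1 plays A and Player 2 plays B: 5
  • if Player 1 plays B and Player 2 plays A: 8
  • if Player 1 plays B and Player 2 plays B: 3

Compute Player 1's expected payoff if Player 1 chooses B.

Take the expectation over Player 2's type, weighting each type's action by its prior probability.
E[B] = 0.4·8 + 0.6·3 = 3.2 + 1.8 = 5

5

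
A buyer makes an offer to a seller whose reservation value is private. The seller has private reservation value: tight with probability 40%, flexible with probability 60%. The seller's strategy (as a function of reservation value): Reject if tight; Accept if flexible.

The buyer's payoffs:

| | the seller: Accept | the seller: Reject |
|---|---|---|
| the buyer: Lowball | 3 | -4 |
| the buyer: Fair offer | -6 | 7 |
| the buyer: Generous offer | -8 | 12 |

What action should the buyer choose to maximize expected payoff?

Lowball

E[Lowball] = 0.4·(-4) + 0.6·(3) = 0.2
E[Fair offer] = 0.4·(7) + 0.6·(-6) = -0.8
E[Generous offer] = 0.4·(12) + 0.6·(-8) = 0
Best response: Lowball (0.2 is the largest).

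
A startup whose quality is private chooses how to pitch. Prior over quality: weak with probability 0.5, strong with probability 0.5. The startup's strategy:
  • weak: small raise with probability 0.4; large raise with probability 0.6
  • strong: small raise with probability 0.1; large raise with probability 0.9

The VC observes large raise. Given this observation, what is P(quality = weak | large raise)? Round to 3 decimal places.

P(large raise) = 0.5·0.6 + 0.5·0.9 = 0.75
P(weak | large raise) = (0.5·0.6) / 0.75 = 0.3 / 0.75 = 0.4

0.400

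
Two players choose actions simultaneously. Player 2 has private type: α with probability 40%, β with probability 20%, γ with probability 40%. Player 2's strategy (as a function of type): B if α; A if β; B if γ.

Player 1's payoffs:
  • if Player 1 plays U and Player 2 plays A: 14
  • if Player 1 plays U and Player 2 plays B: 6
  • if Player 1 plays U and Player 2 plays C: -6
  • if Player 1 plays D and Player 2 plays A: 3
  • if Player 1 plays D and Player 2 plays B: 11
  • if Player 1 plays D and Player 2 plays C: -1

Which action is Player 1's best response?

D

Compute Player 1's expected payoff for each action, taking the expectation over Player 2's type.
E[U] = 0.4·(6) + 0.2·(14) + 0.4·(6) = 7.6
E[D] = 0.4·(11) + 0.2·(3) + 0.4·(11) = 9.4
Best response: D (9.4 is the largest).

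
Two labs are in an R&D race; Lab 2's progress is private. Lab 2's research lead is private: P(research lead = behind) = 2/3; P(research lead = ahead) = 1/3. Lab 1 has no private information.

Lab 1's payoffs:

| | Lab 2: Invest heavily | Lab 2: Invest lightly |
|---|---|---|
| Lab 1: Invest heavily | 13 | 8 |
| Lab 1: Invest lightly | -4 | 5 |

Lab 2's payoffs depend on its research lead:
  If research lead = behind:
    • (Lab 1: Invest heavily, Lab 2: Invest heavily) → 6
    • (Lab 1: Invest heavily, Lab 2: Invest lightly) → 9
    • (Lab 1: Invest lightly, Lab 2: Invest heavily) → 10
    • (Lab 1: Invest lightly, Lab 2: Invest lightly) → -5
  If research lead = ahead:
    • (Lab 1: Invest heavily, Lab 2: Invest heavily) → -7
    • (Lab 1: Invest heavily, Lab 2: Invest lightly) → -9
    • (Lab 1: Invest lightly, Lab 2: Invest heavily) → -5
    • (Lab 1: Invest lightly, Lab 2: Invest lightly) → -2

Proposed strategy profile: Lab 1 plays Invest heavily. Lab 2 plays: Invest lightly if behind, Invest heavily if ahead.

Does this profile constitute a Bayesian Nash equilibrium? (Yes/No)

Yes

Lab 1 plays Invest heavily: E[Invest heavily] = 2/3·(8) + 1/3·(13) = 29/3; E[Invest lightly] = 2. Best-responding. ✓
Lab 2 (research lead behind), facing Invest heavily: Invest heavily gives 6, Invest lightly gives 9. Proposed Invest lightly is best. ✓
Lab 2 (research lead ahead), facing Invest heavily: Invest heavily gives -7, Invest lightly gives -9. Proposed Invest heavily is best. ✓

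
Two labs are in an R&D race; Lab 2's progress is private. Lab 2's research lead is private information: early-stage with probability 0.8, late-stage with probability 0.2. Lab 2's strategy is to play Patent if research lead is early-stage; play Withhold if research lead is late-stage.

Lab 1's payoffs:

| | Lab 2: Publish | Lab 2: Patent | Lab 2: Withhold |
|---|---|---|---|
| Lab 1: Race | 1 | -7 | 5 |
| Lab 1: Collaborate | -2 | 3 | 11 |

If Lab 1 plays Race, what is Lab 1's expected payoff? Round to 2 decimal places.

-4.60

E[Race] = 0.8·(-7) + 0.2·5 = (-5.6) + 1 = -4.6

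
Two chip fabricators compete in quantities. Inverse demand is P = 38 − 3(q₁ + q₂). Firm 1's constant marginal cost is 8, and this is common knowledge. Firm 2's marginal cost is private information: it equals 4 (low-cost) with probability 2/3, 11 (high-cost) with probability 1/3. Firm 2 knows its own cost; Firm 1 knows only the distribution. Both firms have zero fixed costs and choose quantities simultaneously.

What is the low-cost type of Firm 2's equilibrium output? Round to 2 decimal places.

Type-c best response for Firm 2: q₂(c) = (38 − c)/6 − q₁/2.
Firm 1 maximizes expected profit; its first-order condition is 38 − 6q₁ − 3E[q₂] − 8 = 0.
Substituting E[q₂] and solving: E[c₂] = 6.33333, so q₁ = (38 − 2·8 + 6.33333)/9 = 3.14815.
q₂(low-cost) = (38 − 4 − 3·3.14815)/6 = 4.09259.

4.09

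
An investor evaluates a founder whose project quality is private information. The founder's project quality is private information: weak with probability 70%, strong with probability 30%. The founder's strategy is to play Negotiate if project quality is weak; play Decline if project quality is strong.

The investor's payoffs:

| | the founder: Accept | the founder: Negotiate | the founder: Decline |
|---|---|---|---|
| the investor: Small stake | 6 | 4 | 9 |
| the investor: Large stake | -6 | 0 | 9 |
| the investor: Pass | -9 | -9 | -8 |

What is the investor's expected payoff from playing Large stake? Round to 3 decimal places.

2.700

E[Large stake] = 0.7·0 + 0.3·9 = 0 + 2.7 = 2.7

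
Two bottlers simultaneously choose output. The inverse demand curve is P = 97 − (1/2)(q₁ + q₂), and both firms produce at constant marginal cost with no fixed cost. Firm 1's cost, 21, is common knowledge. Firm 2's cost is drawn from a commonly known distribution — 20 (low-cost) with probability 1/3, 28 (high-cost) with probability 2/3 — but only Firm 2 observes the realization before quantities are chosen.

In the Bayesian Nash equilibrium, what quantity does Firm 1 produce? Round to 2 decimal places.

Each type of Firm 2 best-responds to q₁; Firm 1 best-responds to the expected q₂ over Firm 2's types.
Firm 2 with cost c maximizes (97 − (1/2)(q₁+q₂) − c)·q₂, giving q₂(c) = (97 − c − (1/2)q₁).
E[c₂] = 1/3·20 + 2/3·28 = 25.3333
Firm 1's FOC against E[q₂] yields q₁ = (97 − 2·21 + E[c₂])/(3/2) = (97 − 42 + 25.3333)/(3/2) = 53.5556.

53.56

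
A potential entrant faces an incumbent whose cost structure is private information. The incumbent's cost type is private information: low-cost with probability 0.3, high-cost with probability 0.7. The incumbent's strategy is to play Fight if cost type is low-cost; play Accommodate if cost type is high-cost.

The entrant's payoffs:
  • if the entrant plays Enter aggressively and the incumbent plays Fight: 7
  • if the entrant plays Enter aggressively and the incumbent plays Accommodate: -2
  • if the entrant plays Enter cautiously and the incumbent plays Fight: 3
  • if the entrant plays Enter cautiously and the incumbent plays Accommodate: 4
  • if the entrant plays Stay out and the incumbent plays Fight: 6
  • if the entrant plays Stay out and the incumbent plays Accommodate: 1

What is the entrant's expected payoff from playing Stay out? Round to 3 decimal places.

2.500

Take the expectation over the incumbent's cost type, weighting each type's action by its prior probability.
E[Stay out] = 0.3·6 + 0.7·1 = 1.8 + 0.7 = 2.5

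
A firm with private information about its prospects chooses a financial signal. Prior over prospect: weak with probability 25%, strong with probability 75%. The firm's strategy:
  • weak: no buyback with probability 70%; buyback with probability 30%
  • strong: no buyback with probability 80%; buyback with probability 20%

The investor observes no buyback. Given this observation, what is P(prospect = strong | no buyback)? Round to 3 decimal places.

P(no buyback) = 0.25·0.7 + 0.75·0.8 = 0.775
P(strong | no buyback) = (0.75·0.8) / 0.775 = 0.6 / 0.775 = 0.774194

0.774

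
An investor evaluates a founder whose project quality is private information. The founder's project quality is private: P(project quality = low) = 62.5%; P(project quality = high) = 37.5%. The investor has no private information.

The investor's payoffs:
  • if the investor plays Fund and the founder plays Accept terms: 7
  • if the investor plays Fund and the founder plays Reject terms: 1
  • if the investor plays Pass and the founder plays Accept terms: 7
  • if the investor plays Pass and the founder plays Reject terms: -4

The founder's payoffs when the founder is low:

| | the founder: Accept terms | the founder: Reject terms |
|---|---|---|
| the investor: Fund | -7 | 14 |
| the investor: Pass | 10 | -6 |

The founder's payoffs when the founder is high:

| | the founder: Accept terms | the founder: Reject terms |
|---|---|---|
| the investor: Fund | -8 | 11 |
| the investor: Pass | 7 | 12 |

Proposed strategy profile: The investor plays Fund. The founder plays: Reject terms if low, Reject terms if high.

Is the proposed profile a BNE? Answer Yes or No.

Yes

The investor plays Fund: E[Fund] = 0.625·(1) + 0.375·(1) = 1; E[Pass] = -4. Best-responding. ✓
The founder (project quality low), facing Fund: Accept terms gives -7, Reject terms gives 14. Proposed Reject terms is best. ✓
The founder (project quality high), facing Fund: Accept terms gives -8, Reject terms gives 11. Proposed Reject terms is best. ✓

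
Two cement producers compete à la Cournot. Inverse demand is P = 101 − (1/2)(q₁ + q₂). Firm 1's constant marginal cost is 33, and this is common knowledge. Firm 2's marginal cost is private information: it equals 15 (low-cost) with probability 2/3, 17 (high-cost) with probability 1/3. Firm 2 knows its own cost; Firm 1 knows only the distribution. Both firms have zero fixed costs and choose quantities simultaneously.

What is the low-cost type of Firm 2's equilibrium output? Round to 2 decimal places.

69.11

Type-c best response for Firm 2: q₂(c) = (101 − c) − q₁/2.
Firm 1 maximizes expected profit; its first-order condition is 101 − q₁ − (1/2)E[q₂] − 33 = 0.
Substituting E[q₂] and solving: E[c₂] = 15.6667, so q₁ = (101 − 2·33 + 15.6667)/(3/2) = 33.7778.
q₂(low-cost) = (101 − 15 − (1/2)·33.7778) = 69.1111.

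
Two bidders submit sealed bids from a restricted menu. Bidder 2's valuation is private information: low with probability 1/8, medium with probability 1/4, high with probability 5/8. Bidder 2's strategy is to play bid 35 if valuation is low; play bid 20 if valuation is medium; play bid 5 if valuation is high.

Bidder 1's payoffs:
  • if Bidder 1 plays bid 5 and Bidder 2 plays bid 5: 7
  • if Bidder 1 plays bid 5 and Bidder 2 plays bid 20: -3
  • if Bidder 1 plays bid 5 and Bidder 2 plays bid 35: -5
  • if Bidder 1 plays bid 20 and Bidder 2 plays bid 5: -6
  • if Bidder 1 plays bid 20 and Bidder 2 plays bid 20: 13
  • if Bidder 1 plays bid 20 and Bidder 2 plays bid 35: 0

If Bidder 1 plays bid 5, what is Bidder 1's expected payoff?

3

Take the expectation over Bidder 2's valuation, weighting each type's action by its prior probability.
E[bid 5] = 1/8·(-5) + 1/4·(-3) + 5/8·7 = (-5/8) + (-3/4) + 35/8 = 3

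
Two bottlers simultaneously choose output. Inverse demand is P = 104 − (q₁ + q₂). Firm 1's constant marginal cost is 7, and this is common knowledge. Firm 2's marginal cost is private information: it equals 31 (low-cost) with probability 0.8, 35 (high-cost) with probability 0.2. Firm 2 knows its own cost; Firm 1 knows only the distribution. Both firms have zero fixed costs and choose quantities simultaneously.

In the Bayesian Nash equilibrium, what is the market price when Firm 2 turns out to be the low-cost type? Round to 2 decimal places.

47.20

Type-c best response for Firm 2: q₂(c) = (104 − c)/2 − q₁/2.
Firm 1 maximizes expected profit; its first-order condition is 104 − 2q₁ − E[q₂] − 7 = 0.
Substituting E[q₂] and solving: E[c₂] = 31.8, so q₁ = (104 − 2·7 + 31.8)/3 = 40.6.
q₂(low-cost) = 16.2, so P = 104 − (40.6 + 16.2) = 47.2.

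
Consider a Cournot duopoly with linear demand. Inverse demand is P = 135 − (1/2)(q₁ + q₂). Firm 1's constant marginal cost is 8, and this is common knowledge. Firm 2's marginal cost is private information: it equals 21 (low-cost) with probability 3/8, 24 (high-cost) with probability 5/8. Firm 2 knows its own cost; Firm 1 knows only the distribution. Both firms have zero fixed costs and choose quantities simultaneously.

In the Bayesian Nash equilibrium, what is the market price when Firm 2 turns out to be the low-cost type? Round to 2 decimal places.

Firm 2 with cost c maximizes (135 − (1/2)(q₁+q₂) − c)·q₂, giving q₂(c) = (135 − c − (1/2)q₁).
E[c₂] = 3/8·21 + 5/8·24 = 22.875
Firm 1's FOC against E[q₂] yields q₁ = (135 − 2·8 + E[c₂])/(3/2) = (135 − 16 + 22.875)/(3/2) = 94.5833.
q₂(low-cost) = 66.7083, so P = 135 − (1/2)·(94.5833 + 66.7083) = 54.3542.

54.35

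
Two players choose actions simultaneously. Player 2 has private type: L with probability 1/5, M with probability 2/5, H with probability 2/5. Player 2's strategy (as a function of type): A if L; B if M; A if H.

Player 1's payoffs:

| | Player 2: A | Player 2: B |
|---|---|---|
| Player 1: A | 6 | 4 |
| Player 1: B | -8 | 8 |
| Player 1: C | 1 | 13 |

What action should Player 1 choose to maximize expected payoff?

E[A] = 1/5·(6) + 2/5·(4) + 2/5·(6) = 26/5
E[B] = 1/5·(-8) + 2/5·(8) + 2/5·(-8) = -8/5
E[C] = 1/5·(1) + 2/5·(13) + 2/5·(1) = 29/5
Best response: C (29/5 is the largest).

C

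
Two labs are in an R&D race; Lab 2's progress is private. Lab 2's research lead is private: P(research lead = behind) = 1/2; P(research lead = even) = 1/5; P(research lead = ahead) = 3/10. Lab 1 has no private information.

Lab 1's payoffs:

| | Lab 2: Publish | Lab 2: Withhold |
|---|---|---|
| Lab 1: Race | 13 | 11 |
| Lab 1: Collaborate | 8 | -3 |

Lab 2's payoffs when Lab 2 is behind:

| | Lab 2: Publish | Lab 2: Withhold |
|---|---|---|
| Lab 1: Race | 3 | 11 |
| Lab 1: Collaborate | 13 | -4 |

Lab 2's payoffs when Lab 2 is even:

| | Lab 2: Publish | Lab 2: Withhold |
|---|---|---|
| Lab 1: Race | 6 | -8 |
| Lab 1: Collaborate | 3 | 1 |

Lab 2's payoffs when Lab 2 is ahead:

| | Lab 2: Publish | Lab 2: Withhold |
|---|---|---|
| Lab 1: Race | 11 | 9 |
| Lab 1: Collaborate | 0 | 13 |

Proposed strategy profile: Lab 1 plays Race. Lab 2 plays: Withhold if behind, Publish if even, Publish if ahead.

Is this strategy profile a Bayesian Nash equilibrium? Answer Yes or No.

A profile is a BNE iff every type of every player is best-responding given beliefs about the other side.
Lab 1 plays Race: E[Race] = 1/2·(11) + 1/5·(13) + 3/10·(13) = 12; E[Collaborate] = 5/2. Best-responding. ✓
Lab 2 (research lead behind), facing Race: Publish gives 3, Withhold gives 11. Proposed Withhold is best. ✓
Lab 2 (research lead even), facing Race: Publish gives 6, Withhold gives -8. Proposed Publish is best. ✓
Lab 2 (research lead ahead), facing Race: Publish gives 11, Withhold gives 9. Proposed Publish is best. ✓

Yes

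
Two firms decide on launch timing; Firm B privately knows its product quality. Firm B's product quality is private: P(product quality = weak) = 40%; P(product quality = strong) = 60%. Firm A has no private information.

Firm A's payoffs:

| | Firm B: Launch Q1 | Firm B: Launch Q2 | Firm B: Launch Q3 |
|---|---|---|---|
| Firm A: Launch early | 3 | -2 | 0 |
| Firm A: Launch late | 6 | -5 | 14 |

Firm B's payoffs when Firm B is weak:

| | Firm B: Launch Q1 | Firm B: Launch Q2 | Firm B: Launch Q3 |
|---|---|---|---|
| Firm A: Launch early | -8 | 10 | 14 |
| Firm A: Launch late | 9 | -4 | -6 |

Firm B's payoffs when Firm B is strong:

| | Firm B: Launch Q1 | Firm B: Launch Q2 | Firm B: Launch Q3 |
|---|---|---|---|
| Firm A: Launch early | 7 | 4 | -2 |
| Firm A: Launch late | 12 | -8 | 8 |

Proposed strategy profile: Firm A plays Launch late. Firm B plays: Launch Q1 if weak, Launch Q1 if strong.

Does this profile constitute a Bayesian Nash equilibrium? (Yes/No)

Yes

A profile is a BNE iff every type of every player is best-responding given beliefs about the other side.
Firm A plays Launch late: E[Launch late] = 0.4·(6) + 0.6·(6) = 6; E[Launch early] = 3. Best-responding. ✓
Firm B (product quality weak), facing Launch late: Launch Q1 gives 9, Launch Q2 gives -4, Launch Q3 gives -6. Proposed Launch Q1 is best. ✓
Firm B (product quality strong), facing Launch late: Launch Q1 gives 12, Launch Q2 gives -8, Launch Q3 gives 8. Proposed Launch Q1 is best. ✓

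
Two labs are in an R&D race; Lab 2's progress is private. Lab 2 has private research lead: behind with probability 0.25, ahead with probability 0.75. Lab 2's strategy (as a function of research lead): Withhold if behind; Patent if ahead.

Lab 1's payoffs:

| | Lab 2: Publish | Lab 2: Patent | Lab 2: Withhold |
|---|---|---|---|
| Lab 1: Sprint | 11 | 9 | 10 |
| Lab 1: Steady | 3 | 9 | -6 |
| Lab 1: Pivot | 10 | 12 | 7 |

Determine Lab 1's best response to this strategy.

Pivot

E[Sprint] = 0.25·(10) + 0.75·(9) = 9.25
E[Steady] = 0.25·(-6) + 0.75·(9) = 5.25
E[Pivot] = 0.25·(7) + 0.75·(12) = 10.75
Best response: Pivot (10.75 is the largest).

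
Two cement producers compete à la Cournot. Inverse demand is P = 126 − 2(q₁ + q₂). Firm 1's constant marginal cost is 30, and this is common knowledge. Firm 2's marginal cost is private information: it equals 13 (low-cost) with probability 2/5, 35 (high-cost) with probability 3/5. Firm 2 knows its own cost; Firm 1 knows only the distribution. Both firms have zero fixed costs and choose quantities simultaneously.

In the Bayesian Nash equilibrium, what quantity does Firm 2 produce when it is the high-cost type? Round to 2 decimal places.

Firm 2 with cost c maximizes (126 − 2(q₁+q₂) − c)·q₂, giving q₂(c) = (126 − c − 2q₁)/4.
E[c₂] = 2/5·13 + 3/5·35 = 26.2
Firm 1's FOC against E[q₂] yields q₁ = (126 − 2·30 + E[c₂])/6 = (126 − 60 + 26.2)/6 = 15.3667.
q₂(high-cost) = (126 − 35 − 2·15.3667)/4 = 15.0667.

15.07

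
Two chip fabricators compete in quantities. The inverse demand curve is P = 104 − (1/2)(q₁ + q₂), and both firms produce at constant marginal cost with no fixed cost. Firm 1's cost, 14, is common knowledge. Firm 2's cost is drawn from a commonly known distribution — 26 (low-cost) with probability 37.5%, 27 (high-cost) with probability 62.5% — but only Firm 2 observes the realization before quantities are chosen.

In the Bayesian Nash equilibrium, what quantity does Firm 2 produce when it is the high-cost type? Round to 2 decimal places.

42.79

Type-c best response for Firm 2: q₂(c) = (104 − c) − q₁/2.
Firm 1 maximizes expected profit; its first-order condition is 104 − q₁ − (1/2)E[q₂] − 14 = 0.
Substituting E[q₂] and solving: E[c₂] = 26.625, so q₁ = (104 − 2·14 + 26.625)/(3/2) = 68.4167.
q₂(high-cost) = (104 − 27 − (1/2)·68.4167) = 42.7917.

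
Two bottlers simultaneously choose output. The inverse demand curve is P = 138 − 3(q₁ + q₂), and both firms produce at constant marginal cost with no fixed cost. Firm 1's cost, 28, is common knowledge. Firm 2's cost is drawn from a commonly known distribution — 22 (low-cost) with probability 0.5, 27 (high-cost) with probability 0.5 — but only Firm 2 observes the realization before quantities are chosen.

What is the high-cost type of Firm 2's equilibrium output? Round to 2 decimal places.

Type-c best response for Firm 2: q₂(c) = (138 − c)/6 − q₁/2.
Firm 1 maximizes expected profit; its first-order condition is 138 − 6q₁ − 3E[q₂] − 28 = 0.
Substituting E[q₂] and solving: E[c₂] = 24.5, so q₁ = (138 − 2·28 + 24.5)/9 = 11.8333.
q₂(high-cost) = (138 − 27 − 3·11.8333)/6 = 12.5833.

12.58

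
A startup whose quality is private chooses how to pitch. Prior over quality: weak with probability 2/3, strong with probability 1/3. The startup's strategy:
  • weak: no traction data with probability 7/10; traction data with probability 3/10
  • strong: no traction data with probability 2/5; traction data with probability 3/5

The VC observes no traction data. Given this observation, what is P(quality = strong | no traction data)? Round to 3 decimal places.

0.222

P(no traction data) = (2/3)·(7/10) + (1/3)·(2/5) = 3/5
P(strong | no traction data) = ((1/3)·(2/5)) / (3/5) = (2/15) / (3/5) = 2/9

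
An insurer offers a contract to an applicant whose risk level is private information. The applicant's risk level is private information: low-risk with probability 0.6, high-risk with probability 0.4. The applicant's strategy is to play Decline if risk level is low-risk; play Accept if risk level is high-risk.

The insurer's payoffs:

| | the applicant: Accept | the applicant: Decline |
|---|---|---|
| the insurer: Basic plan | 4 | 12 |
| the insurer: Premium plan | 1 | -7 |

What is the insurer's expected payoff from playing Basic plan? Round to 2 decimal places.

Take the expectation over the applicant's risk level, weighting each type's action by its prior probability.
E[Basic plan] = 0.6·12 + 0.4·4 = 7.2 + 1.6 = 8.8

8.80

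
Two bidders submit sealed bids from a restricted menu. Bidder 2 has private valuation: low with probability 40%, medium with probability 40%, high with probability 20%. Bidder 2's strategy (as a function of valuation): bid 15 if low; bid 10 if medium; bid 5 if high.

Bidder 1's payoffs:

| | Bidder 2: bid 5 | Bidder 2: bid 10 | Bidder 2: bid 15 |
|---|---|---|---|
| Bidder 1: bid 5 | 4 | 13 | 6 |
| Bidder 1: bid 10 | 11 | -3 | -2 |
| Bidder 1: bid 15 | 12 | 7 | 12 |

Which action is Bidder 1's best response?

bid 15

Compute Bidder 1's expected payoff for each action, taking the expectation over Bidder 2's type.
E[bid 5] = 0.4·(6) + 0.4·(13) + 0.2·(4) = 8.4
E[bid 10] = 0.4·(-2) + 0.4·(-3) + 0.2·(11) = 0.2
E[bid 15] = 0.4·(12) + 0.4·(7) + 0.2·(12) = 10
Best response: bid 15 (10 is the largest).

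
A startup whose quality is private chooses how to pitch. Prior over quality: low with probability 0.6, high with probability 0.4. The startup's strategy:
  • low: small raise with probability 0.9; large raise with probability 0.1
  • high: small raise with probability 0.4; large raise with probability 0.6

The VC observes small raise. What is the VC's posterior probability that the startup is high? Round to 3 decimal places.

0.229

Apply Bayes' rule using the sender's strategy as the likelihood.
P(small raise) = 0.6·0.9 + 0.4·0.4 = 0.7
P(high | small raise) = (0.4·0.4) / 0.7 = 0.16 / 0.7 = 0.228571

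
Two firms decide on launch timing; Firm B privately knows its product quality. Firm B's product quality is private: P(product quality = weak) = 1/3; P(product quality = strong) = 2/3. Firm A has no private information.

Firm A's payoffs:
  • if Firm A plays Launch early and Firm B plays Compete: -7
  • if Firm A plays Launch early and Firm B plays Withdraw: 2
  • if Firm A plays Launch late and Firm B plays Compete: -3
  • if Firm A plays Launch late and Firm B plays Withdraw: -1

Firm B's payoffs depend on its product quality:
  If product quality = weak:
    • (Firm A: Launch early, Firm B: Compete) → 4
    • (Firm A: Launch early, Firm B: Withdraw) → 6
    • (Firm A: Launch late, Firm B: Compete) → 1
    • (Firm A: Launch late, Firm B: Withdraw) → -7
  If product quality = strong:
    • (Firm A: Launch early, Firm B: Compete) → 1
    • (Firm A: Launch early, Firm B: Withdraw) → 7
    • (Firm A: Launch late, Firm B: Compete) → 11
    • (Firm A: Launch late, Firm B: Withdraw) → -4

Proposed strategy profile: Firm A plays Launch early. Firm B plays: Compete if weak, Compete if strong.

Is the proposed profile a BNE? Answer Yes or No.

No

A profile is a BNE iff every type of every player is best-responding given beliefs about the other side.
Firm A plays Launch early: E[Launch early] = 1/3·(-7) + 2/3·(-7) = -7; E[Launch late] = -3. Not best-responding. ✗
Firm B (product quality weak), facing Launch early: Compete gives 4, Withdraw gives 6. Proposed Compete is not best — profitable deviation exists. ✗
Firm B (product quality strong), facing Launch early: Compete gives 1, Withdraw gives 7. Proposed Compete is not best — profitable deviation exists. ✗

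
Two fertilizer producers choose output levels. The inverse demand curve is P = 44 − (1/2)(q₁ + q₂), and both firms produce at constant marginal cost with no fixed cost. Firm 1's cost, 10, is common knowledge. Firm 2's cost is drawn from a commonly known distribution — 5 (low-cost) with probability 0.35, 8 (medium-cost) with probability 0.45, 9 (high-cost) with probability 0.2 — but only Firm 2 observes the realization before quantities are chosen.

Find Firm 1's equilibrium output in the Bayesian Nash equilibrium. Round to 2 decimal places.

20.77

Type-c best response for Firm 2: q₂(c) = (44 − c) − q₁/2.
Firm 1 maximizes expected profit; its first-order condition is 44 − q₁ − (1/2)E[q₂] − 10 = 0.
Substituting E[q₂] and solving: E[c₂] = 7.15, so q₁ = (44 − 2·10 + 7.15)/(3/2) = 20.7667.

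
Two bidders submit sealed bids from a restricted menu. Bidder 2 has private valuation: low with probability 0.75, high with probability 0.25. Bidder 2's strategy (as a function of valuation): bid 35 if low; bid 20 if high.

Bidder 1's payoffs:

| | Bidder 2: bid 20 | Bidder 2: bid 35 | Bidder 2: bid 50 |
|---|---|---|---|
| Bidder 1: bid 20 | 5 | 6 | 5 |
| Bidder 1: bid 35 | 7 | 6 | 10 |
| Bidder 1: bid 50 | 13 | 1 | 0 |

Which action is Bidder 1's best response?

bid 35

Compute Bidder 1's expected payoff for each action, taking the expectation over Bidder 2's type.
E[bid 20] = 0.75·(6) + 0.25·(5) = 5.75
E[bid 35] = 0.75·(6) + 0.25·(7) = 6.25
E[bid 50] = 0.75·(1) + 0.25·(13) = 4
Best response: bid 35 (6.25 is the largest).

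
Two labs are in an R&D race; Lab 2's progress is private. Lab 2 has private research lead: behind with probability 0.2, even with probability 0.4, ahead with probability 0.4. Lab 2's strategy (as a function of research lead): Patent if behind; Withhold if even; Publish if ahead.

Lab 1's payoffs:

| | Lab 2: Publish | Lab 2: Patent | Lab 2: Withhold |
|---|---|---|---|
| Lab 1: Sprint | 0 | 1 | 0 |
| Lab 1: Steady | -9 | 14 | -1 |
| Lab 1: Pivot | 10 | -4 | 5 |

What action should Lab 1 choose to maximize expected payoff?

E[Sprint] = 0.2·(1) + 0.4·(0) + 0.4·(0) = 0.2
E[Steady] = 0.2·(14) + 0.4·(-1) + 0.4·(-9) = -1.2
E[Pivot] = 0.2·(-4) + 0.4·(5) + 0.4·(10) = 5.2
Best response: Pivot (5.2 is the largest).

Pivot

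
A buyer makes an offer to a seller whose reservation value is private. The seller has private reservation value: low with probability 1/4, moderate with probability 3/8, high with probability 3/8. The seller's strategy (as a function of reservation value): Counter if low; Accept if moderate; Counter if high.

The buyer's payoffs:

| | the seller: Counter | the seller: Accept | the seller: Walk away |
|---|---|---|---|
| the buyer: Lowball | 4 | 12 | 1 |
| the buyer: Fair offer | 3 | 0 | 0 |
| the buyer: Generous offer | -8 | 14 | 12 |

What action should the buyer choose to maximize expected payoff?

Lowball

E[Lowball] = 1/4·(4) + 3/8·(12) + 3/8·(4) = 7
E[Fair offer] = 1/4·(3) + 3/8·(0) + 3/8·(3) = 15/8
E[Generous offer] = 1/4·(-8) + 3/8·(14) + 3/8·(-8) = 1/4
Best response: Lowball (7 is the largest).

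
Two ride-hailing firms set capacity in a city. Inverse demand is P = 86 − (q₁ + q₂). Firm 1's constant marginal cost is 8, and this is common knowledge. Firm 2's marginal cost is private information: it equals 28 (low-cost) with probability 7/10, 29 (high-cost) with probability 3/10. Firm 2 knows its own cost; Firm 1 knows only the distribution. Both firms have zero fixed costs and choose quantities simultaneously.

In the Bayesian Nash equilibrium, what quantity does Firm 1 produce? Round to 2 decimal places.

Type-c best response for Firm 2: q₂(c) = (86 − c)/2 − q₁/2.
Firm 1 maximizes expected profit; its first-order condition is 86 − 2q₁ − E[q₂] − 8 = 0.
Substituting E[q₂] and solving: E[c₂] = 28.3, so q₁ = (86 − 2·8 + 28.3)/3 = 32.7667.

32.77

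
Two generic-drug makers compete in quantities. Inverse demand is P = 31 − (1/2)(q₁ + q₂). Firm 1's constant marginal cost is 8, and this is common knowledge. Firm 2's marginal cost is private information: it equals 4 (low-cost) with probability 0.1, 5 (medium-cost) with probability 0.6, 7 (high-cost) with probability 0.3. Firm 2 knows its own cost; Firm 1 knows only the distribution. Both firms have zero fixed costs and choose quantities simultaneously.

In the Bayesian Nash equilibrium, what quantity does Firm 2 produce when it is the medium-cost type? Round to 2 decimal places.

19.17

Firm 2 with cost c maximizes (31 − (1/2)(q₁+q₂) − c)·q₂, giving q₂(c) = (31 − c − (1/2)q₁).
E[c₂] = 0.1·4 + 0.6·5 + 0.3·7 = 5.5
Firm 1's FOC against E[q₂] yields q₁ = (31 − 2·8 + E[c₂])/(3/2) = (31 − 16 + 5.5)/(3/2) = 13.6667.
q₂(medium-cost) = (31 − 5 − (1/2)·13.6667) = 19.1667.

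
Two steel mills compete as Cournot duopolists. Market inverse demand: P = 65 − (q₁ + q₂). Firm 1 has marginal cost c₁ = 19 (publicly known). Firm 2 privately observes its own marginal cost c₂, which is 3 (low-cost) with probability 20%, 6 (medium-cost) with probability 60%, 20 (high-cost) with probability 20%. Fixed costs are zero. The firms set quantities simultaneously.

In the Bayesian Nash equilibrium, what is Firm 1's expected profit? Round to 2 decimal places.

137.67

Each type of Firm 2 best-responds to q₁; Firm 1 best-responds to the expected q₂ over Firm 2's types.
Firm 2 with cost c maximizes (65 − (q₁+q₂) − c)·q₂, giving q₂(c) = (65 − c − q₁)/2.
E[c₂] = 0.2·3 + 0.6·6 + 0.2·20 = 8.2
Firm 1's FOC against E[q₂] yields q₁ = (65 − 2·19 + E[c₂])/3 = (65 − 38 + 8.2)/3 = 11.7333.
E[P] = 65 − (q₁ + E[q₂]) = 30.7333; Firm 1's expected profit = (E[P] − 19)·q₁ = (30.7333 − 19)·11.7333 = 137.671.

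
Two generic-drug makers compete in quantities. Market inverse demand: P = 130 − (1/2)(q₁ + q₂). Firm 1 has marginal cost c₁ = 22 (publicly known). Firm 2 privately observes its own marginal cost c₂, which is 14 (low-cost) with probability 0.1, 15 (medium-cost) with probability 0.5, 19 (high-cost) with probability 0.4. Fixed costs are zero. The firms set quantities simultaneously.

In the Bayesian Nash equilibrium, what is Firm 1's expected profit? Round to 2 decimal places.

Firm 2 with cost c maximizes (130 − (1/2)(q₁+q₂) − c)·q₂, giving q₂(c) = (130 − c − (1/2)q₁).
E[c₂] = 0.1·14 + 0.5·15 + 0.4·19 = 16.5
Firm 1's FOC against E[q₂] yields q₁ = (130 − 2·22 + E[c₂])/(3/2) = (130 − 44 + 16.5)/(3/2) = 68.3333.
E[P] = 130 − (1/2)·(q₁ + E[q₂]) = 56.1667; Firm 1's expected profit = (E[P] − 22)·q₁ = (56.1667 − 22)·68.3333 = 2334.72.

2334.72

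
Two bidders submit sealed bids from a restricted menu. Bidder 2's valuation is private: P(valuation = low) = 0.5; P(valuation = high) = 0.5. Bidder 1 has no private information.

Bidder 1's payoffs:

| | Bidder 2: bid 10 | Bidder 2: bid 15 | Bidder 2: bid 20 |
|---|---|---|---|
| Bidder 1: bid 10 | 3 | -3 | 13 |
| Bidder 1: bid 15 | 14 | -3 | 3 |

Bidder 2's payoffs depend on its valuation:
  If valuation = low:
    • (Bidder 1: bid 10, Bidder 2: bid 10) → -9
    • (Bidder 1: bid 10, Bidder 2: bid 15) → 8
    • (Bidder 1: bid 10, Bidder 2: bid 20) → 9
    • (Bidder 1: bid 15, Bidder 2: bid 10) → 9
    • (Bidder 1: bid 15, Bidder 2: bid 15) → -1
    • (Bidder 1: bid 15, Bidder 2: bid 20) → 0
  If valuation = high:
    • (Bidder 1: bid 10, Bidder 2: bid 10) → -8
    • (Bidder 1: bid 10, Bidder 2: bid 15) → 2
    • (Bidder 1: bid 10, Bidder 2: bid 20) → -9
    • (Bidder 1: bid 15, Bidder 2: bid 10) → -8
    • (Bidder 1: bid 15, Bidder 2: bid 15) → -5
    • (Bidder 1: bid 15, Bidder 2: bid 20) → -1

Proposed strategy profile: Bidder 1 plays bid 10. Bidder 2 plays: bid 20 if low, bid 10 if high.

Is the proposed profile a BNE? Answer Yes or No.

Bidder 1 plays bid 10: E[bid 10] = 0.5·(13) + 0.5·(3) = 8; E[bid 15] = 8.5. Not best-responding. ✗
Bidder 2 (valuation low), facing bid 10: bid 10 gives -9, bid 15 gives 8, bid 20 gives 9. Proposed bid 20 is best. ✓
Bidder 2 (valuation high), facing bid 10: bid 10 gives -8, bid 15 gives 2, bid 20 gives -9. Proposed bid 10 is not best — profitable deviation exists. ✗

No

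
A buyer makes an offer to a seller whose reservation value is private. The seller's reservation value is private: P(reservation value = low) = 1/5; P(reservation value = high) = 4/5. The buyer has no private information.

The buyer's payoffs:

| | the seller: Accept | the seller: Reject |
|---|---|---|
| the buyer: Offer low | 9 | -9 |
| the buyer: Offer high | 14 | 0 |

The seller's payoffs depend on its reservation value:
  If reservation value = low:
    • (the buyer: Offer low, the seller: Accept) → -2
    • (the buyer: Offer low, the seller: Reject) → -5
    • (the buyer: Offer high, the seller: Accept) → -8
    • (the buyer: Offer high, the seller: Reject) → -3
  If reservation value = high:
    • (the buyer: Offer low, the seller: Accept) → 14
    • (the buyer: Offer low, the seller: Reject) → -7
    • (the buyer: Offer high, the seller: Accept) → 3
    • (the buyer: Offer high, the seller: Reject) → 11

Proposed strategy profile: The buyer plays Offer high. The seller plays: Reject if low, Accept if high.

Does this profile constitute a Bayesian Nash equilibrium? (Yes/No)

The buyer plays Offer high: E[Offer high] = 1/5·(0) + 4/5·(14) = 56/5; E[Offer low] = 27/5. Best-responding. ✓
The seller (reservation value low), facing Offer high: Accept gives -8, Reject gives -3. Proposed Reject is best. ✓
The seller (reservation value high), facing Offer high: Accept gives 3, Reject gives 11. Proposed Accept is not best — profitable deviation exists. ✗

No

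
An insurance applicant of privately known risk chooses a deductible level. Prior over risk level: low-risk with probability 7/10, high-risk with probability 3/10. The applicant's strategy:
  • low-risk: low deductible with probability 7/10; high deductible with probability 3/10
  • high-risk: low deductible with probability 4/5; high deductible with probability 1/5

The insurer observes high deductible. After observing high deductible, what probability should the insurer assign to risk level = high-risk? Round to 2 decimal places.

0.22

P(high deductible) = (7/10)·(3/10) + (3/10)·(1/5) = 27/100
P(high-risk | high deductible) = ((3/10)·(1/5)) / (27/100) = (3/50) / (27/100) = 2/9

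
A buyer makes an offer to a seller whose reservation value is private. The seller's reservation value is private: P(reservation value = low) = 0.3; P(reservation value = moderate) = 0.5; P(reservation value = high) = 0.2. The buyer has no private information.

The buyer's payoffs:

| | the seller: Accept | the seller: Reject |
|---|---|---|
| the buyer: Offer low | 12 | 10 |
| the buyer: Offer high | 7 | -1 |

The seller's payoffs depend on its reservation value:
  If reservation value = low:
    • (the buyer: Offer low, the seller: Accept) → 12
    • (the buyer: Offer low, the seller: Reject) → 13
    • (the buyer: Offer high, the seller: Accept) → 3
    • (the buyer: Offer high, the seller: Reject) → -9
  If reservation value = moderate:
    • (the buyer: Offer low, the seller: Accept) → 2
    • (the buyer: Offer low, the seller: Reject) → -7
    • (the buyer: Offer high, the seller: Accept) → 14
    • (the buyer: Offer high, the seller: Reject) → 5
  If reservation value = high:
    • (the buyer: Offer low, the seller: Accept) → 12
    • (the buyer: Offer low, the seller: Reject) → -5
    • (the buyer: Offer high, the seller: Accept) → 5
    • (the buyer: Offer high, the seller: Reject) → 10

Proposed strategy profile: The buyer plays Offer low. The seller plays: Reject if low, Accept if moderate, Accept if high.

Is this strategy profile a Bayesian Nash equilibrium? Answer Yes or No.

Yes

The buyer plays Offer low: E[Offer low] = 0.3·(10) + 0.5·(12) + 0.2·(12) = 11.4; E[Offer high] = 4.6. Best-responding. ✓
The seller (reservation value low), facing Offer low: Accept gives 12, Reject gives 13. Proposed Reject is best. ✓
The seller (reservation value moderate), facing Offer low: Accept gives 2, Reject gives -7. Proposed Accept is best. ✓
The seller (reservation value high), facing Offer low: Accept gives 12, Reject gives -5. Proposed Accept is best. ✓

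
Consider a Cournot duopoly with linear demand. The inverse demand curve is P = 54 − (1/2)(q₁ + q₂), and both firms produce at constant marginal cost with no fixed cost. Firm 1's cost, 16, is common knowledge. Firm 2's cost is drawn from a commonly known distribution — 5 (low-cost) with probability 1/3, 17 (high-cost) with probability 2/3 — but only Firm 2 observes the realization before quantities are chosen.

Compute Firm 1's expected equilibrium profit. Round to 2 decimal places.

Firm 2 with cost c maximizes (54 − (1/2)(q₁+q₂) − c)·q₂, giving q₂(c) = (54 − c − (1/2)q₁).
E[c₂] = 1/3·5 + 2/3·17 = 13
Firm 1's FOC against E[q₂] yields q₁ = (54 − 2·16 + E[c₂])/(3/2) = (54 − 32 + 13)/(3/2) = 23.3333.
E[P] = 54 − (1/2)·(q₁ + E[q₂]) = 27.6667; Firm 1's expected profit = (E[P] − 16)·q₁ = (27.6667 − 16)·23.3333 = 272.222.

272.22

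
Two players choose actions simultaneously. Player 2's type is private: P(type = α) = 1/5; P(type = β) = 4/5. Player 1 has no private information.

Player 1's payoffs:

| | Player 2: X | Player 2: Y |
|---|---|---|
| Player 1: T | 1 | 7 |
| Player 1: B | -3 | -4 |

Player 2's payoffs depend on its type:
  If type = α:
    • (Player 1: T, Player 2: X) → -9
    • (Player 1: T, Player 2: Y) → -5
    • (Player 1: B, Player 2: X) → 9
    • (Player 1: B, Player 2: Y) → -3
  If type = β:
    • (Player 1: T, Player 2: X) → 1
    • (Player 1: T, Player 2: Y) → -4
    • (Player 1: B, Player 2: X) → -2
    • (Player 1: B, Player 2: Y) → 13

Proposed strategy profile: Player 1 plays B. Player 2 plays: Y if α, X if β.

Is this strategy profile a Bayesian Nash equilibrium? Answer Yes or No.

No

Player 1 plays B: E[B] = 1/5·(-4) + 4/5·(-3) = -16/5; E[T] = 11/5. Not best-responding. ✗
Player 2 (type α), facing B: X gives 9, Y gives -3. Proposed Y is not best — profitable deviation exists. ✗
Player 2 (type β), facing B: X gives -2, Y gives 13. Proposed X is not best — profitable deviation exists. ✗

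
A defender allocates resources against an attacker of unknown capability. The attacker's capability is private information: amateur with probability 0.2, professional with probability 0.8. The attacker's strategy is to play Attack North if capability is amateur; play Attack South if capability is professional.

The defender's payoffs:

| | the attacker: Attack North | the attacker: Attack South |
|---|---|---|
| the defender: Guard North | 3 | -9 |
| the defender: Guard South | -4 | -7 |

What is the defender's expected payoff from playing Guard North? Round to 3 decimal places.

-6.600

E[Guard North] = 0.2·3 + 0.8·(-9) = 0.6 + (-7.2) = -6.6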